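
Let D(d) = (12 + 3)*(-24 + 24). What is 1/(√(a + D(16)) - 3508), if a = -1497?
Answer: -3508/12307561 - I*√1497/12307561 ≈ -0.00028503 - 3.1437e-6*I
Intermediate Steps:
D(d) = 0 (D(d) = 15*0 = 0)
1/(√(a + D(16)) - 3508) = 1/(√(-1497 + 0) - 3508) = 1/(√(-1497) - 3508) = 1/(I*√1497 - 3508) = 1/(-3508 + I*√1497)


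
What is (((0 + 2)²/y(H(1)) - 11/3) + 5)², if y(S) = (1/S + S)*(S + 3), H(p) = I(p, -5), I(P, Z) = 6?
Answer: 2704/1369 ≈ 1.9752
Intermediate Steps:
H(p) = 6
y(S) = (3 + S)*(S + 1/S) (y(S) = (S + 1/S)*(3 + S) = (3 + S)*(S + 1/S))
(((0 + 2)²/y(H(1)) - 11/3) + 5)² = (((0 + 2)²/(1 + 6² + 3*6 + 3/6) - 11/3) + 5)² = ((2²/(1 + 36 + 18 + 3*(⅙)) - 11*⅓) + 5)² = ((4/(1 + 36 + 18 + ½) - 11/3) + 5)² = ((4/(111/2) - 11/3) + 5)² = ((4*(2/111) - 11/3) + 5)² = ((8/111 - 11/3) + 5)² = (-133/37 + 5)² = (52/37)² = 2704/1369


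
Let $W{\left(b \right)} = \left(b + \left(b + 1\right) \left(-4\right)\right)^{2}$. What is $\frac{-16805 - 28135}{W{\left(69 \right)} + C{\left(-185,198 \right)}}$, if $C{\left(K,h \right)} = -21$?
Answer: $- \frac{2247}{2225} \approx -1.0099$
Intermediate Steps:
$W{\left(b \right)} = \left(-4 - 3 b\right)^{2}$ ($W{\left(b \right)} = \left(b + \left(1 + b\right) \left(-4\right)\right)^{2} = \left(b - \left(4 + 4 b\right)\right)^{2} = \left(-4 - 3 b\right)^{2}$)
$\frac{-16805 - 28135}{W{\left(69 \right)} + C{\left(-185,198 \right)}} = \frac{-16805 - 28135}{\left(4 + 3 \cdot 69\right)^{2} - 21} = - \frac{44940}{\left(4 + 207\right)^{2} - 21} = - \frac{44940}{211^{2} - 21} = - \frac{44940}{44521 - 21} = - \frac{44940}{44500} = \left(-44940\right) \frac{1}{44500} = - \frac{2247}{2225}$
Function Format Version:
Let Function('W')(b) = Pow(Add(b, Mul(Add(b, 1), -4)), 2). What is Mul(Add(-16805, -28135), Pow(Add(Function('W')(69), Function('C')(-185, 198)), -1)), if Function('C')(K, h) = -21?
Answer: Rational(-2247, 2225) ≈ -1.0099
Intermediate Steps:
Function('W')(b) = Pow(Add(-4, Mul(-3, b)), 2) (Function('W')(b) = Pow(Add(b, Mul(Add(1, b), -4)), 2) = Pow(Add(b, Add(-4, Mul(-4, b))), 2) = Pow(Add(-4, Mul(-3, b)), 2))
Mul(Add(-16805, -28135), Pow(Add(Function('W')(69), Function('C')(-185, 198)), -1)) = Mul(Add(-16805, -28135), Pow(Add(Pow(Add(4, Mul(3, 69)), 2), -21), -1)) = Mul(-44940, Pow(Add(Pow(Add(4, 207), 2), -21), -1)) = Mul(-44940, Pow(Add(Pow(211, 2), -21), -1)) = Mul(-44940, Pow(Add(44521, -21), -1)) = Mul(-44940, Pow(44500, -1)) = Mul(-44940, Rational(1, 44500)) = Rational(-2247, 2225)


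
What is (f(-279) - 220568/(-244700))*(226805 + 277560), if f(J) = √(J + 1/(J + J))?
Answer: 5562338966/12235 + 504365*I*√9652346/186 ≈ 4.5463e+5 + 8.4246e+6*I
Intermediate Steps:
f(J) = √(J + 1/(2*J))
(f(-279) - 220568/(-244700))*(226805 + 277560) = (√(2/(-279) + 4*(-279))/2 - 220568/(-244700))*(226805 + 277560) = (√(2*(-1/279) - 1116)/2 - 220568*(-1/244700))*504365 = (√(-2/279 - 1116)/2 + 55142/61175)*504365 = (√(-311366/279)/2 + 55142/61175)*504365 = ((I*√9652346/93)/2 + 55142/61175)*504365 = (I*√9652346/186 + 55142/61175)*504365 = (55142/61175 + I*√9652346/186)*504365 = 5562338966/12235 + 504365*I*√9652346/186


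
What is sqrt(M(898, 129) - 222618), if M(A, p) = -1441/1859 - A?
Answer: I*sqrt(37774335)/13 ≈ 472.78*I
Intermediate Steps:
M(A, p) = -131/169 - A (M(A, p) = -1441*1/1859 - A = -131/169 - A)
sqrt(M(898, 129) - 222618) = sqrt((-131/169 - 1*898) - 222618) = sqrt((-131/169 - 898) - 222618) = sqrt(-151893/169 - 222618) = sqrt(-37774335/169) = I*sqrt(37774335)/13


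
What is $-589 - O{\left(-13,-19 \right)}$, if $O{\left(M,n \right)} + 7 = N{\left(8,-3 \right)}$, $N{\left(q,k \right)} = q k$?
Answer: $-558$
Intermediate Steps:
$N{\left(q,k \right)} = k q$
$O{\left(M,n \right)} = -31$ ($O{\left(M,n \right)} = -7 - 24 = -31$)
$-589 - O{\left(-13,-19 \right)} = -589 - -31 = -589 + 31 = -558$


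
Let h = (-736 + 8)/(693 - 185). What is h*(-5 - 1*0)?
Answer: 910/127 ≈ 7.1654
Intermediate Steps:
h = -182/127 (h = -728/508 = -728*1/508 = -182/127 ≈ -1.4331)
h*(-5 - 1*0) = -182*(-5 - 1*0)/127 = -182*(-5 + 0)/127 = -182/127*(-5) = 910/127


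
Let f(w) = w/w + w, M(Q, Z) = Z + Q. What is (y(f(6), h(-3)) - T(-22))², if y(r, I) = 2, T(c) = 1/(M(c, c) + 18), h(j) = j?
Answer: 2809/676 ≈ 4.1553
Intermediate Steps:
M(Q, Z) = Q + Z
T(c) = 1/(18 + 2*c) (T(c) = 1/((c + c) + 18) = 1/(2*c + 18) = 1/(18 + 2*c))
f(w) = 1 + w
(y(f(6), h(-3)) - T(-22))² = (2 - 1/(2*(9 - 22)))² = (2 - 1/(2*(-13)))² = (2 - (-1)/(2*13))² = (2 - 1*(-1/26))² = (2 + 1/26)² = (53/26)² = 2809/676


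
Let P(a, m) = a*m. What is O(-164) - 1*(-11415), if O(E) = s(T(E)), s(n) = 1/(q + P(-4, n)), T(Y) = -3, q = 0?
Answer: 136981/12 ≈ 11415.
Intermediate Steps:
s(n) = -1/(4*n) (s(n) = 1/(0 - 4*n) = 1/(-4*n) = -1/(4*n))
O(E) = 1/12 (O(E) = -¼/(-3) = -¼*(-⅓) = 1/12)
O(-164) - 1*(-11415) = 1/12 - 1*(-11415) = 1/12 + 11415 = 136981/12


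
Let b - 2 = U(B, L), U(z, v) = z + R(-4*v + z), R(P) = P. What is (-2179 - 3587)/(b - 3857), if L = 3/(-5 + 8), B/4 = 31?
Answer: 5766/3611 ≈ 1.5968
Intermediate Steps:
B = 124 (B = 4*31 = 124)
L = 1 (L = 3/3 = 3*(1/3) = 1)
U(z, v) = -4*v + 2*z (U(z, v) = z + (-4*v + z) = z + (z - 4*v) = -4*v + 2*z)
b = 246 (b = 2 + (-4*1 + 2*124) = 2 + (-4 + 248) = 2 + 244 = 246)
(-2179 - 3587)/(b - 3857) = (-2179 - 3587)/(246 - 3857) = -5766/(-3611) = -5766*(-1/3611) = 5766/3611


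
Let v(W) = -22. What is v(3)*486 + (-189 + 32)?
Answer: -10849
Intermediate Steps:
v(3)*486 + (-189 + 32) = -22*486 + (-189 + 32) = -10692 - 157 = -10849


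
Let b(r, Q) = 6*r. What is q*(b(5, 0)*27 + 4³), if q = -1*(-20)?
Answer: 17480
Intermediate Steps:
q = 20
q*(b(5, 0)*27 + 4³) = 20*((6*5)*27 + 4³) = 20*(30*27 + 64) = 20*(810 + 64) = 20*874 = 17480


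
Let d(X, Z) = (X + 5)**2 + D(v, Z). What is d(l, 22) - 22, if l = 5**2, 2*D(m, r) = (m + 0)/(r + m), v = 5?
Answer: 47417/54 ≈ 878.09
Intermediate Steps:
D(m, r) = m/(2*(m + r)) (D(m, r) = ((m + 0)/(r + m))/2 = (m/(m + r))/2 = m/(2*(m + r)))
l = 25
d(X, Z) = (5 + X)**2 + 5/(2*(5 + Z)) (d(X, Z) = (X + 5)**2 + (1/2)*5/(5 + Z) = (5 + X)**2 + 5/(2*(5 + Z)))
d(l, 22) - 22 = (5 + 2*(5 + 25)**2*(5 + 22))/(2*(5 + 22)) - 22 = (1/2)*(5 + 2*30**2*27)/27 - 22 = (1/2)*(1/27)*(5 + 2*900*27) - 22 = (1/2)*(1/27)*(5 + 48600) - 22 = (1/2)*(1/27)*48605 - 22 = 48605/54 - 22 = 47417/54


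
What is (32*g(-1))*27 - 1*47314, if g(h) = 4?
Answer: -43858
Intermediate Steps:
(32*g(-1))*27 - 1*47314 = (32*4)*27 - 1*47314 = 128*27 - 47314 = 3456 - 47314 = -43858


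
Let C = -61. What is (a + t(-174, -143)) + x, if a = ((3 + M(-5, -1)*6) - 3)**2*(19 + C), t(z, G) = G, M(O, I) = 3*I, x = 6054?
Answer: -7697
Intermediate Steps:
a = -13608 (a = ((3 + (3*(-1))*6) - 3)**2*(19 - 61) = ((3 - 3*6) - 3)**2*(-42) = ((3 - 18) - 3)**2*(-42) = (-15 - 3)**2*(-42) = (-18)**2*(-42) = 324*(-42) = -13608)
(a + t(-174, -143)) + x = (-13608 - 143) + 6054 = -13751 + 6054 = -7697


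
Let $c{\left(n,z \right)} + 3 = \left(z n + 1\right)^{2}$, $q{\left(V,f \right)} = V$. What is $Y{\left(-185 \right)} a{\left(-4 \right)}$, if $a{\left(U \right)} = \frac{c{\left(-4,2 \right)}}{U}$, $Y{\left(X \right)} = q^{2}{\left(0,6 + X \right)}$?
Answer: $0$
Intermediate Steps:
$Y{\left(X \right)} = 0$ ($Y{\left(X \right)} = 0^{2} = 0$)
$c{\left(n,z \right)} = -3 + \left(1 + n z\right)^{2}$ ($c{\left(n,z \right)} = -3 + \left(z n + 1\right)^{2} = -3 + \left(n z + 1\right)^{2} = -3 + \left(1 + n z\right)^{2}$)
$a{\left(U \right)} = \frac{46}{U}$ ($a{\left(U \right)} = \frac{-3 + \left(1 - 8\right)^{2}}{U} = \frac{-3 + \left(-7\right)^{2}}{U} = \frac{-3 + 49}{U} = \frac{46}{U}$)
$Y{\left(-185 \right)} a{\left(-4 \right)} = 0 \frac{46}{-4} = 0 \cdot 46 \left(- \frac{1}{4}\right) = 0 \left(- \frac{23}{2}\right) = 0$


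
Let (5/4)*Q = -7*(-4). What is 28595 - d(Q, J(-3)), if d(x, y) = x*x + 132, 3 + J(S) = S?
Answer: 699031/25 ≈ 27961.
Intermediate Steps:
J(S) = -3 + S
Q = 112/5 (Q = 4*(-7*(-4))/5 = (⅘)*28 = 112/5 ≈ 22.400)
d(x, y) = 132 + x² (d(x, y) = x² + 132 = 132 + x²)
28595 - d(Q, J(-3)) = 28595 - (132 + (112/5)²) = 28595 - (132 + 12544/25) = 28595 - 1*15844/25 = 28595 - 15844/25 = 699031/25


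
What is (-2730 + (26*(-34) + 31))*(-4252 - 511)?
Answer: 17065829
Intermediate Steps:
(-2730 + (26*(-34) + 31))*(-4252 - 511) = (-2730 + (-884 + 31))*(-4763) = (-2730 - 853)*(-4763) = -3583*(-4763) = 17065829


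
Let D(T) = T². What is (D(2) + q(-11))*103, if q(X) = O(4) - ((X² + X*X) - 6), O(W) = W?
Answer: -23484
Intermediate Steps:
q(X) = 10 - 2*X² (q(X) = 4 - ((X² + X*X) - 6) = 4 - ((X² + X²) - 6) = 4 - (2*X² - 6) = 4 - (-6 + 2*X²) = 4 + (6 - 2*X²) = 10 - 2*X²)
(D(2) + q(-11))*103 = (2² + (10 - 2*(-11)²))*103 = (4 + (10 - 2*121))*103 = (4 + (10 - 242))*103 = (4 - 232)*103 = -228*103 = -23484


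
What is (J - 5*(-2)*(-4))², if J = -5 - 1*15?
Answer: 3600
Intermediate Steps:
J = -20 (J = -5 - 15 = -20)
(J - 5*(-2)*(-4))² = (-20 - 5*(-2)*(-4))² = (-20 + 10*(-4))² = (-20 - 40)² = (-60)² = 3600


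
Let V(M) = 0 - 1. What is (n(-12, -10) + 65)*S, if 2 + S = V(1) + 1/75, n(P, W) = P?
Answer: -11872/75 ≈ -158.29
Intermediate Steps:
V(M) = -1
S = -224/75 (S = -2 + (-1 + 1/75) = -2 - 74/75 = -224/75 ≈ -2.9867)
(n(-12, -10) + 65)*S = (-12 + 65)*(-224/75) = 53*(-224/75) = -11872/75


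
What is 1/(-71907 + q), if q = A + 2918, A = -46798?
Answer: -1/115787 ≈ -8.6365e-6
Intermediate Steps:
q = -43880 (q = -46798 + 2918 = -43880)
1/(-71907 + q) = 1/(-71907 - 43880) = 1/(-115787) = -1/115787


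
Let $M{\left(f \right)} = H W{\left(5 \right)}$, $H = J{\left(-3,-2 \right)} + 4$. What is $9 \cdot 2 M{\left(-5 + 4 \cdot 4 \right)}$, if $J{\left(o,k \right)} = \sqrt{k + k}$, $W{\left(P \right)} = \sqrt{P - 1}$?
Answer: $144 + 72 i \approx 144.0 + 72.0 i$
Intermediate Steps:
$W{\left(P \right)} = \sqrt{-1 + P}$
$J{\left(o,k \right)} = \sqrt{2} \sqrt{k}$ ($J{\left(o,k \right)} = \sqrt{2 k} = \sqrt{2} \sqrt{k}$)
$H = 4 + 2 i$ ($H = \sqrt{2} \sqrt{-2} + 4 = \sqrt{2} i \sqrt{2} + 4 = 2 i + 4 = 4 + 2 i \approx 4.0 + 2.0 i$)
$M{\left(f \right)} = 8 + 4 i$ ($M{\left(f \right)} = \left(4 + 2 i\right) \sqrt{-1 + 5} = \left(4 + 2 i\right) \sqrt{4} = \left(4 + 2 i\right) 2 = 8 + 4 i$)
$9 \cdot 2 M{\left(-5 + 4 \cdot 4 \right)} = 9 \cdot 2 \left(8 + 4 i\right) = 18 \left(8 + 4 i\right) = 144 + 72 i$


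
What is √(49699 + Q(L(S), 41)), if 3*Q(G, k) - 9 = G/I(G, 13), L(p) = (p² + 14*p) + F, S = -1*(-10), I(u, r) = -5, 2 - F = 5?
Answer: √1242155/5 ≈ 222.90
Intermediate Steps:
F = -3 (F = 2 - 1*5 = 2 - 5 = -3)
S = 10
L(p) = -3 + p² + 14*p (L(p) = (p² + 14*p) - 3 = -3 + p² + 14*p)
Q(G, k) = 3 - G/15 (Q(G, k) = 3 + (G/(-5))/3 = 3 + (G*(-⅕))/3 = 3 + (-G/5)/3 = 3 - G/15)
√(49699 + Q(L(S), 41)) = √(49699 + (3 - (-3 + 10² + 14*10)/15)) = √(49699 + (3 - (-3 + 100 + 140)/15)) = √(49699 + (3 - 1/15*237)) = √(49699 + (3 - 79/5)) = √(49699 - 64/5) = √(248431/5) = √1242155/5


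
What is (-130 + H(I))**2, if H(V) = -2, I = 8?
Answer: 17424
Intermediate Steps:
(-130 + H(I))**2 = (-130 - 2)**2 = (-132)**2 = 17424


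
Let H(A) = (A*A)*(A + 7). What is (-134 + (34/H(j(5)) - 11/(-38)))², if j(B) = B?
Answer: 36243021376/2030625 ≈ 17848.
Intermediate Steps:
H(A) = A²*(7 + A)
(-134 + (34/H(j(5)) - 11/(-38)))² = (-134 + (34/((5²*(7 + 5))) - 11/(-38)))² = (-134 + (34/((25*12)) - 11*(-1/38)))² = (-134 + (34/300 + 11/38))² = (-134 + (34*(1/300) + 11/38))² = (-134 + (17/150 + 11/38))² = (-134 + 574/1425)² = (-190376/1425)² = 36243021376/2030625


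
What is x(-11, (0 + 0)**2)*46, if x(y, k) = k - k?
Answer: 0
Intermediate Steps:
x(y, k) = 0
x(-11, (0 + 0)**2)*46 = 0*46 = 0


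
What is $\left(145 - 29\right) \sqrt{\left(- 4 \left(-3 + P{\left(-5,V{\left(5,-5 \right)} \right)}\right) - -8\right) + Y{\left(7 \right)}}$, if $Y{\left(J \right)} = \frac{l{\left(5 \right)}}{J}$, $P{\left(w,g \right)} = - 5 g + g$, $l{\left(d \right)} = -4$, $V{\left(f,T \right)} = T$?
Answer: $\frac{232 i \sqrt{742}}{7} \approx 902.8 i$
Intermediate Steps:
$P{\left(w,g \right)} = - 4 g$
$Y{\left(J \right)} = - \frac{4}{J}$
$\left(145 - 29\right) \sqrt{\left(- 4 \left(-3 + P{\left(-5,V{\left(5,-5 \right)} \right)}\right) - -8\right) + Y{\left(7 \right)}} = \left(145 - 29\right) \sqrt{\left(- 4 \left(-3 - -20\right) - -8\right) - \frac{4}{7}} = 116 \sqrt{\left(- 4 \left(-3 + 20\right) + 8\right) - \frac{4}{7}} = 116 \sqrt{\left(\left(-4\right) 17 + 8\right) - \frac{4}{7}} = 116 \sqrt{\left(-68 + 8\right) - \frac{4}{7}} = 116 \sqrt{-60 - \frac{4}{7}} = 116 \sqrt{- \frac{424}{7}} = 116 \frac{2 i \sqrt{742}}{7} = \frac{232 i \sqrt{742}}{7}$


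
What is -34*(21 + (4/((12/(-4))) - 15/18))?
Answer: -1921/3 ≈ -640.33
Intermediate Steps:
-34*(21 + (4/((12/(-4))) - 15/18)) = -34*(21 + (4/((12*(-¼))) - 15*1/18)) = -34*(21 + (4/(-3) - ⅚)) = -34*(21 + (4*(-⅓) - ⅚)) = -34*(21 + (-4/3 - ⅚)) = -34*(21 - 13/6) = -34*113/6 = -1921/3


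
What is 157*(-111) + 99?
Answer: -17328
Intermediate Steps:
157*(-111) + 99 = -17427 + 99 = -17328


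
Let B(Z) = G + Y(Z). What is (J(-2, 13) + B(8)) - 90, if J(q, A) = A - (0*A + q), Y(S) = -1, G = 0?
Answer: -76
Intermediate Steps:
B(Z) = -1 (B(Z) = 0 - 1 = -1)
J(q, A) = A - q (J(q, A) = A - (0 + q) = A - q)
(J(-2, 13) + B(8)) - 90 = ((13 - 1*(-2)) - 1) - 90 = ((13 + 2) - 1) - 90 = (15 - 1) - 90 = 14 - 90 = -76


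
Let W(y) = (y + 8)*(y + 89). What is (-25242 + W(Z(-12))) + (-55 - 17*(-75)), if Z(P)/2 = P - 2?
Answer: -25242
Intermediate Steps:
Z(P) = -4 + 2*P (Z(P) = 2*(P - 2) = 2*(-2 + P) = -4 + 2*P)
W(y) = (8 + y)*(89 + y)
(-25242 + W(Z(-12))) + (-55 - 17*(-75)) = (-25242 + (712 + (-4 + 2*(-12))² + 97*(-4 + 2*(-12)))) + (-55 - 17*(-75)) = (-25242 + (712 + (-4 - 24)² + 97*(-4 - 24))) + (-55 + 1275) = (-25242 + (712 + (-28)² + 97*(-28))) + 1220 = (-25242 + (712 + 784 - 2716)) + 1220 = (-25242 - 1220) + 1220 = -26462 + 1220 = -25242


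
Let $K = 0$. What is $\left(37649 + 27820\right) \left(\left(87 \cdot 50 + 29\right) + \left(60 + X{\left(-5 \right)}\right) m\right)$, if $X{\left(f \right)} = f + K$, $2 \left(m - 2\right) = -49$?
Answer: $\frac{411341727}{2} \approx 2.0567 \cdot 10^{8}$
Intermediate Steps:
$m = - \frac{45}{2}$ ($m = 2 + \frac{1}{2} \left(-49\right) = 2 - \frac{49}{2} = - \frac{45}{2} \approx -22.5$)
$X{\left(f \right)} = f$ ($X{\left(f \right)} = f + 0 = f$)
$\left(37649 + 27820\right) \left(\left(87 \cdot 50 + 29\right) + \left(60 + X{\left(-5 \right)}\right) m\right) = \left(37649 + 27820\right) \left(\left(87 \cdot 50 + 29\right) + \left(60 - 5\right) \left(- \frac{45}{2}\right)\right) = 65469 \left(\left(4350 + 29\right) + 55 \left(- \frac{45}{2}\right)\right) = 65469 \left(4379 - \frac{2475}{2}\right) = 65469 \cdot \frac{6283}{2} = \frac{411341727}{2}$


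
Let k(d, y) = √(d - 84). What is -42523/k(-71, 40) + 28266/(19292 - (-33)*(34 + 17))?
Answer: 28266/20975 + 42523*I*√155/155 ≈ 1.3476 + 3415.5*I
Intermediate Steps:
k(d, y) = √(-84 + d)
-42523/k(-71, 40) + 28266/(19292 - (-33)*(34 + 17)) = -42523/√(-84 - 71) + 28266/(19292 - (-33)*(34 + 17)) = -42523*(-I*√155/155) + 28266/(19292 - (-33)*51) = -42523*(-I*√155/155) + 28266/(19292 - 1*(-1683)) = -(-42523)*I*√155/155 + 28266/(19292 + 1683) = 42523*I*√155/155 + 28266/20975 = 28266/20975 + 42523*I*√155/155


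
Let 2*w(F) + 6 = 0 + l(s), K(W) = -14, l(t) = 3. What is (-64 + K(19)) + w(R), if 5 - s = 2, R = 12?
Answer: -159/2 ≈ -79.500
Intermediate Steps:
s = 3 (s = 5 - 1*2 = 5 - 2 = 3)
w(F) = -3/2 (w(F) = -3 + (0 + 3)/2 = -3 + (1/2)*3 = -3 + 3/2 = -3/2)
(-64 + K(19)) + w(R) = (-64 - 14) - 3/2 = -78 - 3/2 = -159/2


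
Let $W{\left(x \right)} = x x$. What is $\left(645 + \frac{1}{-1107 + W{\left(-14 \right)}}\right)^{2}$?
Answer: $\frac{345266708836}{829921} \approx 4.1602 \cdot 10^{5}$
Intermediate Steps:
$W{\left(x \right)} = x^{2}$
$\left(645 + \frac{1}{-1107 + W{\left(-14 \right)}}\right)^{2} = \left(645 + \frac{1}{-1107 + \left(-14\right)^{2}}\right)^{2} = \left(645 + \frac{1}{-1107 + 196}\right)^{2} = \left(645 + \frac{1}{-911}\right)^{2} = \left(645 - \frac{1}{911}\right)^{2} = \left(\frac{587594}{911}\right)^{2} = \frac{345266708836}{829921}$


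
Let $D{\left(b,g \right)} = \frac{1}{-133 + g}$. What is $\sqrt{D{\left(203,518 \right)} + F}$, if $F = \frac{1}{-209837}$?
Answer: $\frac{2 \sqrt{4230262509935}}{80787245} \approx 0.050918$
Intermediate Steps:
$F = - \frac{1}{209837} \approx -4.7656 \cdot 10^{-6}$
$\sqrt{D{\left(203,518 \right)} + F} = \sqrt{\frac{1}{-133 + 518} - \frac{1}{209837}} = \sqrt{\frac{1}{385} - \frac{1}{209837}} = \sqrt{\frac{209452}{80787245}} = \frac{2 \sqrt{4230262509935}}{80787245}$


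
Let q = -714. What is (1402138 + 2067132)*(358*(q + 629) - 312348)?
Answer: -1189189432060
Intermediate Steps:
(1402138 + 2067132)*(358*(q + 629) - 312348) = (1402138 + 2067132)*(358*(-714 + 629) - 312348) = 3469270*(358*(-85) - 312348) = 3469270*(-30430 - 312348) = 3469270*(-342778) = -1189189432060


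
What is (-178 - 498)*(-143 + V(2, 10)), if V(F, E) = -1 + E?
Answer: 90584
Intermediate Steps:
(-178 - 498)*(-143 + V(2, 10)) = (-178 - 498)*(-143 + (-1 + 10)) = -676*(-143 + 9) = -676*(-134) = 90584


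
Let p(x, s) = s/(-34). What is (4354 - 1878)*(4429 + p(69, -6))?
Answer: 186432896/17 ≈ 1.0967e+7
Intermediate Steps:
p(x, s) = -s/34 (p(x, s) = s*(-1/34) = -s/34)
(4354 - 1878)*(4429 + p(69, -6)) = (4354 - 1878)*(4429 - 1/34*(-6)) = 2476*(4429 + 3/17) = 2476*(75296/17) = 186432896/17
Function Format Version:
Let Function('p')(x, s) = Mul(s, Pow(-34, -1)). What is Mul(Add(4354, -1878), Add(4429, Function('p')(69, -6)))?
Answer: Rational(186432896, 17) ≈ 1.0967e+7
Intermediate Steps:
Function('p')(x, s) = Mul(Rational(-1, 34), s) (Function('p')(x, s) = Mul(s, Rational(-1, 34)) = Mul(Rational(-1, 34), s))
Mul(Add(4354, -1878), Add(4429, Function('p')(69, -6))) = Mul(Add(4354, -1878), Add(4429, Mul(Rational(-1, 34), -6))) = Mul(2476, Add(4429, Rational(3, 17))) = Mul(2476, Rational(75296, 17)) = Rational(186432896, 17)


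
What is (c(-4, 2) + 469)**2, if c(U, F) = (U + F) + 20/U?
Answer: 213444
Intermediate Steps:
c(U, F) = F + U + 20/U (c(U, F) = (F + U) + 20/U = F + U + 20/U)
(c(-4, 2) + 469)**2 = ((2 - 4 + 20/(-4)) + 469)**2 = ((2 - 4 + 20*(-1/4)) + 469)**2 = ((2 - 4 - 5) + 469)**2 = (-7 + 469)**2 = 462**2 = 213444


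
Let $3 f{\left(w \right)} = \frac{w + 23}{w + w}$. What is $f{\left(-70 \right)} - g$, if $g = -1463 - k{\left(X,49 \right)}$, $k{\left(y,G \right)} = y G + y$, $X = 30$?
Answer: $\frac{1244507}{420} \approx 2963.1$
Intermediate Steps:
$k{\left(y,G \right)} = y + G y$ ($k{\left(y,G \right)} = G y + y = y + G y$)
$f{\left(w \right)} = \frac{23 + w}{6 w}$ ($f{\left(w \right)} = \frac{\left(w + 23\right) \frac{1}{w + w}}{3} = \frac{\left(23 + w\right) \frac{1}{2 w}}{3} = \frac{\frac{1}{2} \frac{1}{w} \left(23 + w\right)}{3} = \frac{23 + w}{6 w}$)
$g = -2963$ ($g = -1463 - 30 \left(1 + 49\right) = -1463 - 30 \cdot 50 = -1463 - 1500 = -2963$)
$f{\left(-70 \right)} - g = \frac{23 - 70}{6 \left(-70\right)} - -2963 = \frac{1}{6} \left(- \frac{1}{70}\right) \left(-47\right) + 2963 = \frac{47}{420} + 2963 = \frac{1244507}{420}$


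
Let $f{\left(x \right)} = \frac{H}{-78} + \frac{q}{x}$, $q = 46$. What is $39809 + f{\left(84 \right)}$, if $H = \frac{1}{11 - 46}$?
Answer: $\frac{54340033}{1365} \approx 39810.0$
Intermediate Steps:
$H = - \frac{1}{35}$ ($H = \frac{1}{-35} = - \frac{1}{35} \approx -0.028571$)
$f{\left(x \right)} = \frac{1}{2730} + \frac{46}{x}$ ($f{\left(x \right)} = - \frac{1}{35 \left(-78\right)} + \frac{46}{x} = \left(- \frac{1}{35}\right) \left(- \frac{1}{78}\right) + \frac{46}{x} = \frac{1}{2730} + \frac{46}{x}$)
$39809 + f{\left(84 \right)} = 39809 + \frac{125580 + 84}{2730 \cdot 84} = 39809 + \frac{1}{2730} \cdot \frac{1}{84} \cdot 125664 = 39809 + \frac{748}{1365} = \frac{54340033}{1365}$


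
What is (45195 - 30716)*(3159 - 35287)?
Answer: -465181312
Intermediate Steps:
(45195 - 30716)*(3159 - 35287) = 14479*(-32128) = -465181312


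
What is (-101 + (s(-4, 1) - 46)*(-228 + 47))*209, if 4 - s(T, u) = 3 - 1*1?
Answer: 1643367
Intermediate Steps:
s(T, u) = 2 (s(T, u) = 4 - (3 - 1*1) = 4 - (3 - 1) = 4 - 1*2 = 4 - 2 = 2)
(-101 + (s(-4, 1) - 46)*(-228 + 47))*209 = (-101 + (2 - 46)*(-228 + 47))*209 = (-101 - 44*(-181))*209 = (-101 + 7964)*209 = 7863*209 = 1643367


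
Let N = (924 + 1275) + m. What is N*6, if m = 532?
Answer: 16386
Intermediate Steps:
N = 2731 (N = (924 + 1275) + 532 = 2199 + 532 = 2731)
N*6 = 2731*6 = 16386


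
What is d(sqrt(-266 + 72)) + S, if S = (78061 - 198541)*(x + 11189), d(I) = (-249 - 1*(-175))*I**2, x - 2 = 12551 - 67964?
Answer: 5327880916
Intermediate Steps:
x = -55411 (x = 2 + (12551 - 67964) = 2 - 55413 = -55411)
d(I) = -74*I**2 (d(I) = (-249 + 175)*I**2 = -74*I**2)
S = 5327866560 (S = (78061 - 198541)*(-55411 + 11189) = -120480*(-44222) = 5327866560)
d(sqrt(-266 + 72)) + S = -74*(sqrt(-266 + 72))**2 + 5327866560 = -74*(sqrt(-194))**2 + 5327866560 = -74*(I*sqrt(194))**2 + 5327866560 = -74*(-194) + 5327866560 = 14356 + 5327866560 = 5327880916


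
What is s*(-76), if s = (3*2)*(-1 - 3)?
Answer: 1824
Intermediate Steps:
s = -24 (s = 6*(-4) = -24)
s*(-76) = -24*(-76) = 1824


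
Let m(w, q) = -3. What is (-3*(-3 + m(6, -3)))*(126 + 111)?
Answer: 4266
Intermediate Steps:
(-3*(-3 + m(6, -3)))*(126 + 111) = (-3*(-3 - 3))*(126 + 111) = -3*(-6)*237 = 18*237 = 4266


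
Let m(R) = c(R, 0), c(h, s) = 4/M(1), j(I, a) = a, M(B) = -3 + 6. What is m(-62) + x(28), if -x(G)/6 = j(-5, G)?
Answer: -500/3 ≈ -166.67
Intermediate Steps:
M(B) = 3
x(G) = -6*G
c(h, s) = 4/3
m(R) = 4/3
m(-62) + x(28) = 4/3 - 6*28 = 4/3 - 168 = -500/3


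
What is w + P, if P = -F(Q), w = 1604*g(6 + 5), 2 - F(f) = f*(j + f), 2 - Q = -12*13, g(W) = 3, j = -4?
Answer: 29142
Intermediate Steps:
Q = 158 (Q = 2 - (-12)*13 = 2 - 1*(-156) = 2 + 156 = 158)
F(f) = 2 - f*(-4 + f)
w = 4812 (w = 1604*3 = 4812)
P = 24330 (P = -(2 - 1*158² + 4*158) = -(2 - 1*24964 + 632) = -(2 - 24964 + 632) = -1*(-24330) = 24330)
w + P = 4812 + 24330 = 29142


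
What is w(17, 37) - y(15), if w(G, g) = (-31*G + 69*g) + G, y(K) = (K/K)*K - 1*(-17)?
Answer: 2011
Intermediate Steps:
y(K) = 17 + K (y(K) = 1*K + 17 = K + 17 = 17 + K)
w(G, g) = -30*G + 69*g
w(17, 37) - y(15) = (-30*17 + 69*37) - (17 + 15) = (-510 + 2553) - 1*32 = 2043 - 32 = 2011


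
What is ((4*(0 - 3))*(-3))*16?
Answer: 576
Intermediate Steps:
((4*(0 - 3))*(-3))*16 = ((4*(-3))*(-3))*16 = -12*(-3)*16 = 36*16 = 576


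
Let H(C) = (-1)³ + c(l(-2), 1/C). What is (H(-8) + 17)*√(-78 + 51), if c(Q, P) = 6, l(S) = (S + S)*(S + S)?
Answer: 66*I*√3 ≈ 114.32*I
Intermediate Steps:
l(S) = 4*S² (l(S) = (2*S)*(2*S) = 4*S²)
H(C) = 5 (H(C) = (-1)³ + 6 = -1 + 6 = 5)
(H(-8) + 17)*√(-78 + 51) = (5 + 17)*√(-78 + 51) = 22*√(-27) = 22*(3*I*√3) = 66*I*√3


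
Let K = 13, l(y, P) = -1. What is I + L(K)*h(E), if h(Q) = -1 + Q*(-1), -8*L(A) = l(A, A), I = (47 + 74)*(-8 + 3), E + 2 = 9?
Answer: -606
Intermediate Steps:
E = 7 (E = -2 + 9 = 7)
I = -605 (I = 121*(-5) = -605)
L(A) = 1/8 (L(A) = -1/8*(-1) = 1/8)
h(Q) = -1 - Q
I + L(K)*h(E) = -605 + (-1 - 1*7)/8 = -605 + (-1 - 7)/8 = -605 + (1/8)*(-8) = -605 - 1 = -606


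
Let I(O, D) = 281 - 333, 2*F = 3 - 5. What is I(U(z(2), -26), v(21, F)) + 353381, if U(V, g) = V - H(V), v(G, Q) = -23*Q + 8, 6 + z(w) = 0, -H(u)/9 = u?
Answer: 353329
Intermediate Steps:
H(u) = -9*u
F = -1 (F = (3 - 5)/2 = (½)*(-2) = -1)
z(w) = -6 (z(w) = -6 + 0 = -6)
v(G, Q) = 8 - 23*Q
U(V, g) = 10*V (U(V, g) = V - (-9)*V = V + 9*V = 10*V)
I(O, D) = -52
I(U(z(2), -26), v(21, F)) + 353381 = -52 + 353381 = 353329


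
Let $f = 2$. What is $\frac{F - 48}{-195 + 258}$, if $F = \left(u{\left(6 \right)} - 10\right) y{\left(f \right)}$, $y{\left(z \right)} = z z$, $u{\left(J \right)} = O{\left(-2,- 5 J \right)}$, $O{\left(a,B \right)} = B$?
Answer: $- \frac{208}{63} \approx -3.3016$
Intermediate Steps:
$u{\left(J \right)} = - 5 J$
$y{\left(z \right)} = z^{2}$
$F = -160$ ($F = \left(\left(-5\right) 6 - 10\right) 2^{2} = \left(-30 - 10\right) 4 = \left(-40\right) 4 = -160$)
$\frac{F - 48}{-195 + 258} = \frac{-160 - 48}{-195 + 258} = - \frac{208}{63}$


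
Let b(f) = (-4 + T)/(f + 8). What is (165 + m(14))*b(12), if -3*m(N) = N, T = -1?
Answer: -481/12 ≈ -40.083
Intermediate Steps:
m(N) = -N/3
b(f) = -5/(8 + f) (b(f) = (-4 - 1)/(f + 8) = -5/(8 + f))
(165 + m(14))*b(12) = (165 - ⅓*14)*(-5/(8 + 12)) = (165 - 14/3)*(-5/20) = 481*(-5*1/20)/3 = (481/3)*(-¼) = -481/12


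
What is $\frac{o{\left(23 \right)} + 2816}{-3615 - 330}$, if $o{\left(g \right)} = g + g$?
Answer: $- \frac{954}{1315} \approx -0.72548$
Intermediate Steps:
$o{\left(g \right)} = 2 g$
$\frac{o{\left(23 \right)} + 2816}{-3615 - 330} = \frac{2 \cdot 23 + 2816}{-3615 - 330} = \frac{46 + 2816}{-3945} = 2862 \left(- \frac{1}{3945}\right) = - \frac{954}{1315}$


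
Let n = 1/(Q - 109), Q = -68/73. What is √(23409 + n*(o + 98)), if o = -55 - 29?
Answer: √60301841163/1605 ≈ 153.00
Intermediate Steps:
o = -84
Q = -68/73 (Q = -68*1/73 = -68/73 ≈ -0.93151)
n = -73/8025 (n = 1/(-68/73 - 109) = 1/(-8025/73) = -73/8025 ≈ -0.0090966)
√(23409 + n*(o + 98)) = √(23409 - 73*(-84 + 98)/8025) = √(23409 - 73/8025*14) = √(23409 - 1022/8025) = √(187856203/8025) = √60301841163/1605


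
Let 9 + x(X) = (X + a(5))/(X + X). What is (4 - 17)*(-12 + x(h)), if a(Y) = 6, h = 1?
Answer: 455/2 ≈ 227.50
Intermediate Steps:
x(X) = -9 + (6 + X)/(2*X) (x(X) = -9 + (X + 6)/(X + X) = -9 + (6 + X)/((2*X)) = -9 + (6 + X)*(1/(2*X)) = -9 + (6 + X)/(2*X))
(4 - 17)*(-12 + x(h)) = (4 - 17)*(-12 + (-17/2 + 3/1)) = -13*(-12 + (-17/2 + 3*1)) = -13*(-12 + (-17/2 + 3)) = -13*(-12 - 11/2) = -13*(-35/2) = 455/2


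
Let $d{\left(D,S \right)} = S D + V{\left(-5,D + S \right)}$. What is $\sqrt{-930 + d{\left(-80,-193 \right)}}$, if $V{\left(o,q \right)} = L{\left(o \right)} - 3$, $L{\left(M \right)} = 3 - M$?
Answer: $\sqrt{14515} \approx 120.48$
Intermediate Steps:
$V{\left(o,q \right)} = - o$ ($V{\left(o,q \right)} = \left(3 - o\right) - 3 = - o$)
$d{\left(D,S \right)} = 5 + D S$ ($d{\left(D,S \right)} = S D - -5 = D S + 5 = 5 + D S$)
$\sqrt{-930 + d{\left(-80,-193 \right)}} = \sqrt{-930 + \left(5 - -15440\right)} = \sqrt{-930 + \left(5 + 15440\right)} = \sqrt{-930 + 15445} = \sqrt{14515}$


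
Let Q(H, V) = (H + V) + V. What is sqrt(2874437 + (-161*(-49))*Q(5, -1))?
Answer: 2*sqrt(724526) ≈ 1702.4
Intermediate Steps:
Q(H, V) = H + 2*V
sqrt(2874437 + (-161*(-49))*Q(5, -1)) = sqrt(2874437 + (-161*(-49))*(5 + 2*(-1))) = sqrt(2874437 + 7889*(5 - 2)) = sqrt(2874437 + 7889*3) = sqrt(2874437 + 23667) = sqrt(2898104) = 2*sqrt(724526)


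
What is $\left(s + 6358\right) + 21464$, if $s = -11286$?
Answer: $16536$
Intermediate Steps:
$\left(s + 6358\right) + 21464 = \left(-11286 + 6358\right) + 21464 = -4928 + 21464 = 16536$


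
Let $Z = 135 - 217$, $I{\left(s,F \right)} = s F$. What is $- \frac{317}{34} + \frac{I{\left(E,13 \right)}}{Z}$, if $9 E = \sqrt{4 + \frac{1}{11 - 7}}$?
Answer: $- \frac{317}{34} - \frac{13 \sqrt{17}}{1476} \approx -9.3598$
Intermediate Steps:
$E = \frac{\sqrt{17}}{18}$ ($E = \frac{\sqrt{4 + \frac{1}{11 - 7}}}{9} = \frac{\sqrt{4 + \frac{1}{4}}}{9} = \frac{\sqrt{\frac{17}{4}}}{9} = \frac{\frac{1}{2} \sqrt{17}}{9} = \frac{\sqrt{17}}{18} \approx 0.22906$)
$I{\left(s,F \right)} = F s$
$Z = -82$
$- \frac{317}{34} + \frac{I{\left(E,13 \right)}}{Z} = - \frac{317}{34} + \frac{13 \frac{\sqrt{17}}{18}}{-82} = \left(-317\right) \frac{1}{34} + \frac{13 \sqrt{17}}{18} \left(- \frac{1}{82}\right) = - \frac{317}{34} - \frac{13 \sqrt{17}}{1476}$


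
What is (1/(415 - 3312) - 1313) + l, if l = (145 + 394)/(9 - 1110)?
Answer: -4189503445/3189597 ≈ -1313.5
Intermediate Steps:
l = -539/1101 (l = 539/(-1101) = 539*(-1/1101) = -539/1101 ≈ -0.48955)
(1/(415 - 3312) - 1313) + l = (1/(415 - 3312) - 1313) - 539/1101 = (1/(-2897) - 1313) - 539/1101 = (-1/2897 - 1313) - 539/1101 = -3803762/2897 - 539/1101 = -4189503445/3189597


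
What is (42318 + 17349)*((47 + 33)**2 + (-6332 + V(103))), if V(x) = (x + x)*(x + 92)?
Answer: 2400880746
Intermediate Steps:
V(x) = 2*x*(92 + x) (V(x) = (2*x)*(92 + x) = 2*x*(92 + x))
(42318 + 17349)*((47 + 33)**2 + (-6332 + V(103))) = (42318 + 17349)*((47 + 33)**2 + (-6332 + 2*103*(92 + 103))) = 59667*(80**2 + (-6332 + 2*103*195)) = 59667*(6400 + (-6332 + 40170)) = 59667*(6400 + 33838) = 59667*40238 = 2400880746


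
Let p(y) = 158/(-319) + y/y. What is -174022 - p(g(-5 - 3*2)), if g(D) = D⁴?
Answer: -55513179/319 ≈ -1.7402e+5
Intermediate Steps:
p(y) = 161/319 (p(y) = 158*(-1/319) + 1 = -158/319 + 1 = 161/319)
-174022 - p(g(-5 - 3*2)) = -174022 - 1*161/319 = -174022 - 161/319 = -55513179/319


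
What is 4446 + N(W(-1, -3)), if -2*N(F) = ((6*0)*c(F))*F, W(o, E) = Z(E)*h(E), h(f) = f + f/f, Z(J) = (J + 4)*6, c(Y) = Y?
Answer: 4446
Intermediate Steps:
Z(J) = 24 + 6*J (Z(J) = (4 + J)*6 = 24 + 6*J)
h(f) = 1 + f (h(f) = f + 1 = 1 + f)
W(o, E) = (1 + E)*(24 + 6*E) (W(o, E) = (24 + 6*E)*(1 + E) = (1 + E)*(24 + 6*E))
N(F) = 0 (N(F) = -(6*0)*F*F/2 = -0*F*F/2 = -0*F = -½*0 = 0)
4446 + N(W(-1, -3)) = 4446 + 0 = 4446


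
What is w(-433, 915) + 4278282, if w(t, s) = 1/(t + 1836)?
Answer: 6002429647/1403 ≈ 4.2783e+6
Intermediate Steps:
w(t, s) = 1/(1836 + t)
w(-433, 915) + 4278282 = 1/(1836 - 433) + 4278282 = 1/1403 + 4278282 = 6002429647/1403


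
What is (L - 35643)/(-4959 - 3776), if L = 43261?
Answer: -7618/8735 ≈ -0.87212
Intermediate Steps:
(L - 35643)/(-4959 - 3776) = (43261 - 35643)/(-4959 - 3776) = 7618/(-8735) = 7618*(-1/8735) = -7618/8735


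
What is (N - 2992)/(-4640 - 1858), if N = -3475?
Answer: 6467/6498 ≈ 0.99523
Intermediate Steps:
(N - 2992)/(-4640 - 1858) = (-3475 - 2992)/(-4640 - 1858) = -6467/(-6498) = -6467*(-1/6498) = 6467/6498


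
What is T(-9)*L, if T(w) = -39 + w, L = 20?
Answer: -960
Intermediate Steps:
T(-9)*L = (-39 - 9)*20 = -48*20 = -960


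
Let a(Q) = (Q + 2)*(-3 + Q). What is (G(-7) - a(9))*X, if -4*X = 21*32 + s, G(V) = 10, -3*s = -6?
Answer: 9436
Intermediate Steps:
a(Q) = (-3 + Q)*(2 + Q) (a(Q) = (2 + Q)*(-3 + Q) = (-3 + Q)*(2 + Q))
s = 2 (s = -1/3*(-6) = 2)
X = -337/2 (X = -(21*32 + 2)/4 = -(672 + 2)/4 = -1/4*674 = -337/2 ≈ -168.50)
(G(-7) - a(9))*X = (10 - (-6 + 9**2 - 1*9))*(-337/2) = (10 - (-6 + 81 - 9))*(-337/2) = (10 - 1*66)*(-337/2) = (10 - 66)*(-337/2) = -56*(-337/2) = 9436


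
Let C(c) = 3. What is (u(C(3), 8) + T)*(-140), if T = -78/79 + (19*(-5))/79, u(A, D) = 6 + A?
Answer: -75320/79 ≈ -953.42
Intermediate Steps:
T = -173/79 (T = -78*1/79 - 95*1/79 = -78/79 - 95/79 = -173/79 ≈ -2.1899)
(u(C(3), 8) + T)*(-140) = ((6 + 3) - 173/79)*(-140) = (9 - 173/79)*(-140) = (538/79)*(-140) = -75320/79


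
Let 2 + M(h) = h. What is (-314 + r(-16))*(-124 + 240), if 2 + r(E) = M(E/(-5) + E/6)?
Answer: -552392/15 ≈ -36826.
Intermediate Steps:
M(h) = -2 + h
r(E) = -4 - E/30 (r(E) = -2 + (-2 + (E/(-5) + E/6)) = -2 + (-2 + (E*(-1/5) + E*(1/6))) = -2 + (-2 + (-E/5 + E/6)) = -2 + (-2 - E/30) = -4 - E/30)
(-314 + r(-16))*(-124 + 240) = (-314 + (-4 - 1/30*(-16)))*(-124 + 240) = (-314 + (-4 + 8/15))*116 = (-314 - 52/15)*116 = -4762/15*116 = -552392/15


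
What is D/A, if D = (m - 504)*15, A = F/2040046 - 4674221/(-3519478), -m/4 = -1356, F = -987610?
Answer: 264938199889957200/3029877093293 ≈ 87442.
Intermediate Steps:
m = 5424 (m = -4*(-1356) = 5424)
A = 3029877093293/3589948507994 (A = -987610/2040046 - 4674221/(-3519478) = -987610*1/2040046 - 4674221*(-1/3519478) = -493805/1020023 + 4674221/3519478 = 3029877093293/3589948507994 ≈ 0.84399)
D = 73800 (D = (5424 - 504)*15 = 4920*15 = 73800)
D/A = 73800/(3029877093293/3589948507994) = 73800*(3589948507994/3029877093293) = 264938199889957200/3029877093293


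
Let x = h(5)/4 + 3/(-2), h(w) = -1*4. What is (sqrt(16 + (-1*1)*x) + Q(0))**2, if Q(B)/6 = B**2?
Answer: 37/2 ≈ 18.500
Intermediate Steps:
h(w) = -4
x = -5/2 (x = -4/4 + 3/(-2) = -4*1/4 + 3*(-1/2) = -1 - 3/2 = -5/2 ≈ -2.5000)
Q(B) = 6*B**2
(sqrt(16 + (-1*1)*x) + Q(0))**2 = (sqrt(16 - 1*1*(-5/2)) + 6*0**2)**2 = (sqrt(16 - 1*(-5/2)) + 6*0)**2 = (sqrt(16 + 5/2) + 0)**2 = (sqrt(37/2) + 0)**2 = (sqrt(74)/2 + 0)**2 = (sqrt(74)/2)**2 = 37/2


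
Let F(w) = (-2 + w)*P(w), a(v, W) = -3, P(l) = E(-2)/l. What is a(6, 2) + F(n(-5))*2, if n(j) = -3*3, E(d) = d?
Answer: -71/9 ≈ -7.8889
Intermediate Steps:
n(j) = -9
P(l) = -2/l
F(w) = -2*(-2 + w)/w (F(w) = (-2 + w)*(-2/w) = -2*(-2 + w)/w)
a(6, 2) + F(n(-5))*2 = -3 + (-2 + 4/(-9))*2 = -3 + (-2 + 4*(-1/9))*2 = -3 + (-2 - 4/9)*2 = -3 - 22/9*2 = -3 - 44/9 = -71/9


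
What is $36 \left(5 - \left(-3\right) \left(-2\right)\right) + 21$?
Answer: $-15$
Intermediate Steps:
$36 \left(5 - \left(-3\right) \left(-2\right)\right) + 21 = 36 \left(5 - 6\right) + 21 = 36 \left(-1\right) + 21 = -36 + 21 = -15$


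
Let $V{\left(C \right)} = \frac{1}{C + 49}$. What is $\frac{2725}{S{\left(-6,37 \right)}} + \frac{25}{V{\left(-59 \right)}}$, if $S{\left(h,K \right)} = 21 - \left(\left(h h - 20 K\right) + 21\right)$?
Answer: $- \frac{173275}{704} \approx -246.13$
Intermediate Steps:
$V{\left(C \right)} = \frac{1}{49 + C}$
$S{\left(h,K \right)} = - h^{2} + 20 K$ ($S{\left(h,K \right)} = 21 - \left(\left(h^{2} - 20 K\right) + 21\right) = 21 - \left(21 + h^{2} - 20 K\right) = - h^{2} + 20 K$)
$\frac{2725}{S{\left(-6,37 \right)}} + \frac{25}{V{\left(-59 \right)}} = \frac{2725}{- \left(-6\right)^{2} + 20 \cdot 37} + \frac{25}{\frac{1}{49 - 59}} = \frac{2725}{\left(-1\right) 36 + 740} + \frac{25}{\frac{1}{-10}} = \frac{2725}{-36 + 740} + \frac{25}{- \frac{1}{10}} = \frac{2725}{704} + 25 \left(-10\right) = 2725 \cdot \frac{1}{704} - 250 = \frac{2725}{704} - 250 = - \frac{173275}{704}$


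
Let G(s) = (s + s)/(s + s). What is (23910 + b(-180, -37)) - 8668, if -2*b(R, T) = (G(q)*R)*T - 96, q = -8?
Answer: 11960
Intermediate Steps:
G(s) = 1 (G(s) = (2*s)/((2*s)) = (2*s)*(1/(2*s)) = 1)
b(R, T) = 48 - R*T/2 (b(R, T) = -((1*R)*T - 96)/2 = -(R*T - 96)/2 = -(-96 + R*T)/2 = 48 - R*T/2)
(23910 + b(-180, -37)) - 8668 = (23910 + (48 - ½*(-180)*(-37))) - 8668 = (23910 + (48 - 3330)) - 8668 = (23910 - 3282) - 8668 = 20628 - 8668 = 11960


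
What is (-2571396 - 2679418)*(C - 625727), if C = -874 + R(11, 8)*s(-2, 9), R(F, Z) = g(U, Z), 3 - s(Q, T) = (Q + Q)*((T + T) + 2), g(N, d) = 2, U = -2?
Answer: 3289293668090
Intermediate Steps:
s(Q, T) = 3 - 2*Q*(2 + 2*T) (s(Q, T) = 3 - (Q + Q)*((T + T) + 2) = 3 - 2*Q*(2*T + 2) = 3 - 2*Q*(2 + 2*T))
R(F, Z) = 2
C = -708 (C = -874 + 2*(3 - 4*(-2) - 4*(-2)*9) = -874 + 2*(3 + 8 + 72) = -874 + 2*83 = -874 + 166 = -708)
(-2571396 - 2679418)*(C - 625727) = (-2571396 - 2679418)*(-708 - 625727) = -5250814*(-626435) = 3289293668090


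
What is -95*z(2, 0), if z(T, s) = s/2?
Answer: 0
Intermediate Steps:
z(T, s) = s/2 (z(T, s) = s*(½) = s/2)
-95*z(2, 0) = -95*0/2 = -95*0 = 0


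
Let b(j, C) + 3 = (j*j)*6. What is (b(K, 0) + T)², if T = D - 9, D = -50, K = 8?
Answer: 103684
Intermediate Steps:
b(j, C) = -3 + 6*j² (b(j, C) = -3 + (j*j)*6 = -3 + j²*6 = -3 + 6*j²)
T = -59 (T = -50 - 9 = -59)
(b(K, 0) + T)² = ((-3 + 6*8²) - 59)² = ((-3 + 6*64) - 59)² = ((-3 + 384) - 59)² = (381 - 59)² = 322² = 103684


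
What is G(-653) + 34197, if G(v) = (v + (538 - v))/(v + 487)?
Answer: 2838082/83 ≈ 34194.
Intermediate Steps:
G(v) = 538/(487 + v)
G(-653) + 34197 = 538/(487 - 653) + 34197 = 538/(-166) + 34197 = 538*(-1/166) + 34197 = -269/83 + 34197 = 2838082/83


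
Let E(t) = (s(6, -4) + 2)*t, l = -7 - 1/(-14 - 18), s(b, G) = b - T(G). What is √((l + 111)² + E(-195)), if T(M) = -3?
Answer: √8885761/32 ≈ 93.153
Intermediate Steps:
s(b, G) = 3 + b (s(b, G) = b - 1*(-3) = b + 3 = 3 + b)
l = -223/32 (l = -7 - 1/(-32) = -7 - 1*(-1/32) = -7 + 1/32 = -223/32 ≈ -6.9688)
E(t) = 11*t (E(t) = ((3 + 6) + 2)*t = (9 + 2)*t = 11*t)
√((l + 111)² + E(-195)) = √((-223/32 + 111)² + 11*(-195)) = √((3329/32)² - 2145) = √(11082241/1024 - 2145) = √(8885761/1024) = √8885761/32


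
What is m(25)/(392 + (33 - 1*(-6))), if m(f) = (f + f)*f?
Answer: 1250/431 ≈ 2.9002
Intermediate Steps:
m(f) = 2*f² (m(f) = (2*f)*f = 2*f²)
m(25)/(392 + (33 - 1*(-6))) = (2*25²)/(392 + (33 - 1*(-6))) = (2*625)/(392 + (33 + 6)) = 1250/(392 + 39) = 1250/431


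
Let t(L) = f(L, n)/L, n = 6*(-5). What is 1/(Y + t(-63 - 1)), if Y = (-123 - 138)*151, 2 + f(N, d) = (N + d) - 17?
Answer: -64/2522191 ≈ -2.5375e-5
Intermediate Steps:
n = -30
f(N, d) = -19 + N + d (f(N, d) = -2 + ((N + d) - 17) = -2 + (-17 + N + d) = -19 + N + d)
t(L) = (-49 + L)/L (t(L) = (-19 + L - 30)/L = (-49 + L)/L)
Y = -39411 (Y = -261*151 = -39411)
1/(Y + t(-63 - 1)) = 1/(-39411 + (-49 + (-63 - 1))/(-63 - 1)) = 1/(-39411 + (-49 - 64)/(-64)) = 1/(-39411 - 1/64*(-113)) = 1/(-39411 + 113/64) = 1/(-2522191/64) = -64/2522191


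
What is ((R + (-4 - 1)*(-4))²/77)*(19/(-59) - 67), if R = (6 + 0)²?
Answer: -1779456/649 ≈ -2741.8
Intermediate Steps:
R = 36 (R = 6² = 36)
((R + (-4 - 1)*(-4))²/77)*(19/(-59) - 67) = ((36 + (-4 - 1)*(-4))²/77)*(19/(-59) - 67) = ((36 - 5*(-4))²*(1/77))*(19*(-1/59) - 67) = ((36 + 20)²*(1/77))*(-19/59 - 67) = (56²*(1/77))*(-3972/59) = (3136*(1/77))*(-3972/59) = (448/11)*(-3972/59) = -1779456/649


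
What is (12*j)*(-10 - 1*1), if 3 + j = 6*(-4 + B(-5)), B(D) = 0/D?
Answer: 3564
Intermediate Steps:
B(D) = 0
j = -27 (j = -3 + 6*(-4 + 0) = -3 + 6*(-4) = -3 - 24 = -27)
(12*j)*(-10 - 1*1) = (12*(-27))*(-10 - 1*1) = -324*(-10 - 1) = -324*(-11) = 3564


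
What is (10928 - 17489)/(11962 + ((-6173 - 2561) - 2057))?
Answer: -6561/1171 ≈ -5.6029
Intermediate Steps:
(10928 - 17489)/(11962 + ((-6173 - 2561) - 2057)) = -6561/(11962 + (-8734 - 2057)) = -6561/(11962 - 10791) = -6561/1171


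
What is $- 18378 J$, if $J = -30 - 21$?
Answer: $937278$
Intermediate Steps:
$J = -51$ ($J = -30 - 21 = -51$)
$- 18378 J = \left(-18378\right) \left(-51\right) = 937278$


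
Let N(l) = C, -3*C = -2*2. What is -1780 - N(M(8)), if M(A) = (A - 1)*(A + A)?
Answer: -5344/3 ≈ -1781.3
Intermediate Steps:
C = 4/3 (C = -(-2)*2/3 = -1/3*(-4) = 4/3 ≈ 1.3333)
M(A) = 2*A*(-1 + A) (M(A) = (-1 + A)*(2*A) = 2*A*(-1 + A))
N(l) = 4/3
-1780 - N(M(8)) = -1780 - 1*4/3 = -1780 - 4/3 = -5344/3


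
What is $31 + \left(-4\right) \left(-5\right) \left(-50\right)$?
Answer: $-969$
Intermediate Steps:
$31 + \left(-4\right) \left(-5\right) \left(-50\right) = 31 + 20 \left(-50\right) = 31 - 1000 = -969$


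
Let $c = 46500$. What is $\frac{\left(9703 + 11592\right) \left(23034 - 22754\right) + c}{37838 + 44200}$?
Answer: $\frac{3004550}{41019} \approx 73.248$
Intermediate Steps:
$\frac{\left(9703 + 11592\right) \left(23034 - 22754\right) + c}{37838 + 44200} = \frac{\left(9703 + 11592\right) \left(23034 - 22754\right) + 46500}{37838 + 44200} = \frac{21295 \cdot 280 + 46500}{82038} = \left(5962600 + 46500\right) \frac{1}{82038} = 6009100 \cdot \frac{1}{82038} = \frac{3004550}{41019}$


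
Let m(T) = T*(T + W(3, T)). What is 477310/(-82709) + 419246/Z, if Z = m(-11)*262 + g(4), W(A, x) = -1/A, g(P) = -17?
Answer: 57279942772/8100271333 ≈ 7.0714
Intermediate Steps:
m(T) = T*(-⅓ + T) (m(T) = T*(T - 1/3) = T*(T - 1*⅓) = T*(T - ⅓) = T*(-⅓ + T))
Z = 97937/3 (Z = -11*(-⅓ - 11)*262 - 17 = -11*(-34/3)*262 - 17 = (374/3)*262 - 17 = 97988/3 - 17 = 97937/3 ≈ 32646.)
477310/(-82709) + 419246/Z = 477310/(-82709) + 419246/(97937/3) = 477310*(-1/82709) + 419246*(3/97937) = -477310/82709 + 1257738/97937 = 57279942772/8100271333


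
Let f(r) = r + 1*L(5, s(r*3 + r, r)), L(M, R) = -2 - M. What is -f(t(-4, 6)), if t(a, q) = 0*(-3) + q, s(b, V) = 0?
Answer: 1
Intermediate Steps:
t(a, q) = q (t(a, q) = 0 + q = q)
f(r) = -7 + r (f(r) = r + 1*(-2 - 1*5) = r + 1*(-2 - 5) = r + 1*(-7) = r - 7 = -7 + r)
-f(t(-4, 6)) = -(-7 + 6) = -1*(-1) = 1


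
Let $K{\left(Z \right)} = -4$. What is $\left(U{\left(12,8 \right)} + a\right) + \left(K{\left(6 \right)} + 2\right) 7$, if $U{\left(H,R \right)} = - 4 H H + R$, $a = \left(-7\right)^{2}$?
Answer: $-533$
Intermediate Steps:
$a = 49$
$U{\left(H,R \right)} = R - 4 H^{2}$ ($U{\left(H,R \right)} = - 4 H^{2} + R = R - 4 H^{2}$)
$\left(U{\left(12,8 \right)} + a\right) + \left(K{\left(6 \right)} + 2\right) 7 = \left(\left(8 - 4 \cdot 12^{2}\right) + 49\right) + \left(-4 + 2\right) 7 = \left(\left(8 - 576\right) + 49\right) - 14 = \left(-568 + 49\right) - 14 = -519 - 14 = -533$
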